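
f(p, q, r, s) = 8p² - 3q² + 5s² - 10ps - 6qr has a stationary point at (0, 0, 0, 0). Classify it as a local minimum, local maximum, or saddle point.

The Hessian at the origin is H = [[16, 0, 0, -10], [0, -6, -6, 0], [0, -6, 0, 0], [-10, 0, 0, 10]].
Congruent diagonalization of H (simultaneous row and column reduction) yields pivots 16, -6, 6, 15/4.
That gives 3 positive, 1 negative pivots.
H is indefinite, so the origin is a saddle point.

saddle point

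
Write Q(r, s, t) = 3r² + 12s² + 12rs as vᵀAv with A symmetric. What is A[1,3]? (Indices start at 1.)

The coefficient of r·t in Q is 0. For a symmetric A this equals A[1,3] + A[3,1] = 2·A[1,3].
So A[1,3] = 0/2 = 0.

0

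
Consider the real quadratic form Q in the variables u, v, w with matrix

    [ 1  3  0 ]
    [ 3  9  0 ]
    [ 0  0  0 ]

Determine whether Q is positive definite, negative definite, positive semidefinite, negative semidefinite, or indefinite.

positive semidefinite

Congruent diagonalization of A (simultaneous row and column reduction) yields pivots 1, 0, 0.
Counting signs: 1 positive, 2 zero.
Hence Q is positive semidefinite.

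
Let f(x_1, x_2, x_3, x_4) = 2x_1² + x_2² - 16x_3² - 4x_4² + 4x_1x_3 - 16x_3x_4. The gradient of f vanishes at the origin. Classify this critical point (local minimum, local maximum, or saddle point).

saddle point

The Hessian at the origin is H = [[4, 0, 4, 0], [0, 2, 0, 0], [4, 0, -32, -16], [0, 0, -16, -8]].
Congruent diagonalization of H (simultaneous row and column reduction) yields pivots 4, 2, -36, -8/9.
That gives 2 positive, 2 negative pivots.
H is indefinite, so the origin is a saddle point.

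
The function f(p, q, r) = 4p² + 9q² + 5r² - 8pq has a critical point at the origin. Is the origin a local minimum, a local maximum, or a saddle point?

local minimum

The Hessian at the origin is H = [[8, -8, 0], [-8, 18, 0], [0, 0, 10]].
Symmetric row and column elimination reduces H to a congruent diagonal form with pivots 8, 10, 10.
So there are 3 positive pivots.
H is positive definite, so the origin is a strict local minimum.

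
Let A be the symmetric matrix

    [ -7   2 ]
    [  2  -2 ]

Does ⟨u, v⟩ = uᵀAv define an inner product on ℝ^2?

Symmetric row and column elimination reduces A to a congruent diagonal form with pivots -7, -10/7.
That gives 2 negative pivots.
Hence Q is negative definite.
⟨·,·⟩ is an inner product exactly when A is positive definite.

no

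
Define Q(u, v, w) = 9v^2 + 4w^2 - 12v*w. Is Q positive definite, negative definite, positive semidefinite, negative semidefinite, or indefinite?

The symmetric matrix is A = [[0, 0, 0], [0, 9, -6], [0, -6, 4]].
Applying the same elementary operations to the rows and columns of A produces a congruent diagonal matrix with entries 0, 9, 0.
That gives 1 positive, 2 zero pivots.
Hence Q is positive semidefinite.

positive semidefinite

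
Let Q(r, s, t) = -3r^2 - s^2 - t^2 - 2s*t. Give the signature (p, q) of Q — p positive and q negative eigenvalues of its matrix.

(0, 2)

The symmetric matrix is A = [[-3, 0, 0], [0, -1, -1], [0, -1, -1]].
Symmetric row and column elimination reduces A to a congruent diagonal form with pivots -3, -1, 0.
Counting signs: 2 negative, 1 zero.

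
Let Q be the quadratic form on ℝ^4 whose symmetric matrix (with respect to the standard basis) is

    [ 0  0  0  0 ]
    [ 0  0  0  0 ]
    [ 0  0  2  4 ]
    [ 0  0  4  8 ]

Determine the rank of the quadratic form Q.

1

Symmetric row and column elimination reduces A to a congruent diagonal form with pivots 0, 0, 2, 0.
That gives 1 positive, 3 zero pivots.
The rank is the number of nonzero pivots: 1.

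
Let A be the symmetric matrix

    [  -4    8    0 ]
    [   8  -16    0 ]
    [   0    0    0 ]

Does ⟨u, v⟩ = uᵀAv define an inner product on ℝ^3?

no

Row-reducing A symmetrically gives the diagonal entries -4, 0, 0.
That gives 1 negative, 2 zero pivots.
Hence Q is negative semidefinite.
⟨·,·⟩ is an inner product exactly when A is positive definite.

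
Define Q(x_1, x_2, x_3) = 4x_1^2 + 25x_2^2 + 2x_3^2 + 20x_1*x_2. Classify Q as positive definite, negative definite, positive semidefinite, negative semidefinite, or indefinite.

The associated matrix is A = [[4, 10, 0], [10, 25, 0], [0, 0, 2]].
Row-reducing A symmetrically gives the diagonal entries 4, 0, 2.
So there are 2 positive, 1 zero pivots.
Hence Q is positive semidefinite.

positive semidefinite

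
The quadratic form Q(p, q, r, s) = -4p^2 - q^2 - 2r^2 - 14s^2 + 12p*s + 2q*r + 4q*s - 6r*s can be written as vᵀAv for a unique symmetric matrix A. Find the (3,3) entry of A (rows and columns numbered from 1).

The coefficient of r^2 in Q is -2, and that is exactly A[3,3].

-2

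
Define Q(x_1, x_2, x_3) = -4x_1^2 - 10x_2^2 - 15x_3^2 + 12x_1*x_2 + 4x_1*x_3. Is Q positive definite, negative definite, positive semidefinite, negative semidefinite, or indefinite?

The symmetric matrix of Q is A = [[-4, 6, 2], [6, -10, 0], [2, 0, -15]].
Leading principal minors: Δ_1 = -4, Δ_2 = 4, Δ_3 = -20.
The signs alternate starting with Δ_1 < 0, so by Sylvester's criterion Q is negative definite.

negative definite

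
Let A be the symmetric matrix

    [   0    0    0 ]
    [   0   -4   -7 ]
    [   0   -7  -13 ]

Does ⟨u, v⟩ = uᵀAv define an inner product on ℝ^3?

no

Congruent diagonalization of A (simultaneous row and column reduction) yields pivots 0, -4, -3/4.
That gives 2 negative, 1 zero pivots.
Hence Q is negative semidefinite.
⟨·,·⟩ is an inner product exactly when A is positive definite.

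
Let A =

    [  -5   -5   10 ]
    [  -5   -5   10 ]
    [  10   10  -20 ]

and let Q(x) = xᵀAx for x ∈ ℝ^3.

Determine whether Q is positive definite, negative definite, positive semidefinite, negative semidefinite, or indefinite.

negative semidefinite

Congruent diagonalization of A (simultaneous row and column reduction) yields pivots -5, 0, 0.
That gives 1 negative, 2 zero pivots.
Hence Q is negative semidefinite.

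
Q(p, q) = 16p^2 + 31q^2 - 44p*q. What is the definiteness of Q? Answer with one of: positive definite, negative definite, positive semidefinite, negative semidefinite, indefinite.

Write A = [[16, -22], [-22, 31]].
Applying the same elementary operations to the rows and columns of A produces a congruent diagonal matrix with entries 16, 3/4.
Counting signs: 2 positive.
Hence Q is positive definite.

positive definite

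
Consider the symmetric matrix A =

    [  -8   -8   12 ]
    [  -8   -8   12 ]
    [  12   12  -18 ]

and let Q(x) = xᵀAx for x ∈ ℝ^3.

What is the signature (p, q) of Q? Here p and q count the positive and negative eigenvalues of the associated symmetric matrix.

(0, 1)

Congruent diagonalization of A (simultaneous row and column reduction) yields pivots -8, 0, 0.
That gives 1 negative, 2 zero pivots.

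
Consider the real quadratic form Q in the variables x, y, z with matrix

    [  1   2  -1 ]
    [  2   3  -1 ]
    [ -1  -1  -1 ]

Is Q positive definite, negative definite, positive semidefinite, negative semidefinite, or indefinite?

An LDLᵀ factorisation of A has diagonal entries 1, -1, -1.
Counting signs: 1 positive, 2 negative.
Hence Q is indefinite.

indefinite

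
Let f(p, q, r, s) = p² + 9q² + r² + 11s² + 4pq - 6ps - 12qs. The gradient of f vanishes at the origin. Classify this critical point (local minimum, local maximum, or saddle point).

The Hessian at the origin is H = [[2, 4, 0, -6], [4, 18, 0, -12], [0, 0, 2, 0], [-6, -12, 0, 22]].
Applying the same elementary operations to the rows and columns of H produces a congruent diagonal matrix with entries 2, 10, 2, 4.
So there are 4 positive pivots.
H is positive definite, so the origin is a strict local minimum.

local minimum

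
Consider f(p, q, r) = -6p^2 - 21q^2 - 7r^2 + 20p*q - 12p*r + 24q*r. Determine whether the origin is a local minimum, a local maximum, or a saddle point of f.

local maximum

The Hessian at the origin is H = [[-12, 20, -12], [20, -42, 24], [-12, 24, -14]].
Row-reducing H symmetrically gives the diagonal entries -12, -26/3, -2/13.
So there are 3 negative pivots.
H is negative definite, so the origin is a strict local maximum.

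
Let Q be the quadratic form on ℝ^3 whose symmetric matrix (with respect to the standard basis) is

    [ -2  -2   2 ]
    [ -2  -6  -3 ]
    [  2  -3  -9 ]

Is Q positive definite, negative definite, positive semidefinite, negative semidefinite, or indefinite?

Leading principal minors: Δ_1 = -2, Δ_2 = 8, Δ_3 = -6.
The signs alternate starting with Δ_1 < 0, so by Sylvester's criterion Q is negative definite.

negative definite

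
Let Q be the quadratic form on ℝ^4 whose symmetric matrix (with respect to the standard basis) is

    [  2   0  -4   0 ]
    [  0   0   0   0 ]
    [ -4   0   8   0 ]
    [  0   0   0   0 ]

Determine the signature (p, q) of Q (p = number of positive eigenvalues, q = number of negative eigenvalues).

(1, 0)

Congruent diagonalization of A (simultaneous row and column reduction) yields pivots 2, 0, 0, 0.
That gives 1 positive, 3 zero pivots.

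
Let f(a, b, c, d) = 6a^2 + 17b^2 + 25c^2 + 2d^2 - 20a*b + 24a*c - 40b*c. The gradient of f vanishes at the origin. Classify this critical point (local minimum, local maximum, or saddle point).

The Hessian at the origin is H = [[12, -20, 24, 0], [-20, 34, -40, 0], [24, -40, 50, 0], [0, 0, 0, 4]].
An LDLᵀ factorisation of H has diagonal entries 12, 2/3, 2, 4.
Counting signs: 4 positive.
H is positive definite, so the origin is a strict local minimum.

local minimum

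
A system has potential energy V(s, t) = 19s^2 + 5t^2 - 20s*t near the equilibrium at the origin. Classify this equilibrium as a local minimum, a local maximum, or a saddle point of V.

The Hessian at the origin is H = [[38, -20], [-20, 10]].
det H = 38·10 − (-20)² = -20 < 0, so H is indefinite.
Therefore the origin is a saddle point.

saddle point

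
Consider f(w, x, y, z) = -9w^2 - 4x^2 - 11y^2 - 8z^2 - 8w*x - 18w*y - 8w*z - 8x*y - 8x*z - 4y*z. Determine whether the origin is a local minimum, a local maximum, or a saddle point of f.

local maximum

The Hessian at the origin is H = [[-18, -8, -18, -8], [-8, -8, -8, -8], [-18, -8, -22, -4], [-8, -8, -4, -16]].
Symmetric row and column elimination reduces H to a congruent diagonal form with pivots -18, -40/9, -4, -4.
So there are 4 negative pivots.
H is negative definite, so the origin is a strict local maximum.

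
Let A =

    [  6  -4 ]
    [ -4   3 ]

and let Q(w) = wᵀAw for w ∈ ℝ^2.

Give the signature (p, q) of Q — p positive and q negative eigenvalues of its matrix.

(2, 0)

Row-reducing A symmetrically gives the diagonal entries 6, 1/3.
That gives 2 positive pivots.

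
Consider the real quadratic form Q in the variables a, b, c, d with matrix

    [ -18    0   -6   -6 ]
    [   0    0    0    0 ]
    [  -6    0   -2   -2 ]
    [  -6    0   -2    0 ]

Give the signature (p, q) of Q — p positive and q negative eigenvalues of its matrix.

(1, 1)

Symmetric row and column elimination reduces A to a congruent diagonal form with pivots -18, 0, 0, 2.
So there are 1 positive, 1 negative, 2 zero pivots.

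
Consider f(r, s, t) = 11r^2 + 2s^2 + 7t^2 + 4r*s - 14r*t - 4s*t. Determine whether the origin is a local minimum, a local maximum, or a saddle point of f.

local minimum

The Hessian at the origin is H = [[22, 4, -14], [4, 4, -4], [-14, -4, 14]].
Symmetric row and column elimination reduces H to a congruent diagonal form with pivots 22, 36/11, 40/9.
Counting signs: 3 positive.
H is positive definite, so the origin is a strict local minimum.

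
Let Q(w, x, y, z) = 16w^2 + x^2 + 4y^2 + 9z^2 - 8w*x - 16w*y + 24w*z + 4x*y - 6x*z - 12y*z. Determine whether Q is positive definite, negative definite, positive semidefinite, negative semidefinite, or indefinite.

The associated matrix is A = [[16, -4, -8, 12], [-4, 1, 2, -3], [-8, 2, 4, -6], [12, -3, -6, 9]].
Congruent diagonalization of A (simultaneous row and column reduction) yields pivots 16, 0, 0, 0.
Counting signs: 1 positive, 3 zero.
Hence Q is positive semidefinite.

positive semidefinite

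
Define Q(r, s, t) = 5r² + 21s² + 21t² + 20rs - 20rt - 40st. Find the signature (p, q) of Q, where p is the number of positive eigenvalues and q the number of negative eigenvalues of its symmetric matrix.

(3, 0)

The associated matrix is A = [[5, 10, -10], [10, 21, -20], [-10, -20, 21]].
Symmetric row and column elimination reduces A to a congruent diagonal form with pivots 5, 1, 1.
That gives 3 positive pivots.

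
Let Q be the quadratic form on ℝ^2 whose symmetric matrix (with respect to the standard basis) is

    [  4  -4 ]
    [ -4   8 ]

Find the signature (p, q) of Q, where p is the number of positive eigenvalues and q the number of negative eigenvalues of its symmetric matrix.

(2, 0)

Applying the same elementary operations to the rows and columns of A produces a congruent diagonal matrix with entries 4, 4.
Counting signs: 2 positive.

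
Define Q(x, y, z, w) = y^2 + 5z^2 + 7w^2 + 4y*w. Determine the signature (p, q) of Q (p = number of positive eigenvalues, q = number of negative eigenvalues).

The associated matrix is A = [[0, 0, 0, 0], [0, 1, 0, 2], [0, 0, 5, 0], [0, 2, 0, 7]].
Symmetric row and column elimination reduces A to a congruent diagonal form with pivots 0, 1, 5, 3.
That gives 3 positive, 1 zero pivots.

(3, 0)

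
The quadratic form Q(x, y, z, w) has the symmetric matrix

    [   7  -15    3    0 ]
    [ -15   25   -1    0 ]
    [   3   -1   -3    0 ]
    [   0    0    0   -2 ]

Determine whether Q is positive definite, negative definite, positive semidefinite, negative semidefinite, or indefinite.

Row-reducing A symmetrically gives the diagonal entries 7, -50/7, -4/25, -2.
That gives 1 positive, 3 negative pivots.
Hence Q is indefinite.

indefinite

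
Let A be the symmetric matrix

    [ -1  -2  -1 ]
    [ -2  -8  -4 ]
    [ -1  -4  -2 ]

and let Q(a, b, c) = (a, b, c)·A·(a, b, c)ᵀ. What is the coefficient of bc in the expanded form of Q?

The coefficient of bc is A[2,3] + A[3,2] = 2·(-4) = -8.

-8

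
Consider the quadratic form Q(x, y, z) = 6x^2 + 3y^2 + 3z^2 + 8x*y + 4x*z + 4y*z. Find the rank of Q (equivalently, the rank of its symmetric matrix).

3

Write A = [[6, 4, 2], [4, 3, 2], [2, 2, 3]].
Symmetric row and column elimination reduces A to a congruent diagonal form with pivots 6, 1/3, 1.
So there are 3 positive pivots.
The rank is the number of nonzero pivots: 3.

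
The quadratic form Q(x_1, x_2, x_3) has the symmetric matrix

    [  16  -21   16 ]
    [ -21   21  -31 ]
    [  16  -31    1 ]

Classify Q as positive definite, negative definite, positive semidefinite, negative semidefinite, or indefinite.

indefinite

Row-reducing A symmetrically gives the diagonal entries 16, -105/16, 5/21.
So there are 2 positive, 1 negative pivots.
Hence Q is indefinite.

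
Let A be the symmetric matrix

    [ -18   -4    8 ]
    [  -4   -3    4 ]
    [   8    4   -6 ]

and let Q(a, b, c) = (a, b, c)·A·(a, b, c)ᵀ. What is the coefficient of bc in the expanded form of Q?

The coefficient of bc is A[2,3] + A[3,2] = 2·4 = 8.

8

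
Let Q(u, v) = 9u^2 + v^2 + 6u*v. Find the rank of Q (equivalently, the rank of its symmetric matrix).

Write A = [[9, 3], [3, 1]].
Congruent diagonalization of A (simultaneous row and column reduction) yields pivots 9, 0.
Counting signs: 1 positive, 1 zero.
The rank is the number of nonzero pivots: 1.

1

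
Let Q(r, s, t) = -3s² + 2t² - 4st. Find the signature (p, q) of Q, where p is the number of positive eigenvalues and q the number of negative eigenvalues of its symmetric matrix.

The associated matrix is A = [[0, 0, 0], [0, -3, -2], [0, -2, 2]].
Symmetric row and column elimination reduces A to a congruent diagonal form with pivots 0, -3, 10/3.
So there are 1 positive, 1 negative, 1 zero pivots.

(1, 1)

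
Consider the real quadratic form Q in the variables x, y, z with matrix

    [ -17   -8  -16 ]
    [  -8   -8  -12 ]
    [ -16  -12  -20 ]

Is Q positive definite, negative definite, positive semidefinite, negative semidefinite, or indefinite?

negative definite

Leading principal minors: Δ_1 = -17, Δ_2 = 72, Δ_3 = -16.
The signs alternate starting with Δ_1 < 0, so by Sylvester's criterion Q is negative definite.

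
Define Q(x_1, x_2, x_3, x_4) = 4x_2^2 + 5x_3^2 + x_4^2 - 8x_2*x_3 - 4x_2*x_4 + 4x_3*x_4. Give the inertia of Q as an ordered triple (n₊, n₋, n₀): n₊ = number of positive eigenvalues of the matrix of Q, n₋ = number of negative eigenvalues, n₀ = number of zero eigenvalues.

(2, 0, 2)

The symmetric matrix is A = [[0, 0, 0, 0], [0, 4, -4, -2], [0, -4, 5, 2], [0, -2, 2, 1]].
Symmetric row and column elimination reduces A to a congruent diagonal form with pivots 0, 4, 1, 0.
That gives 2 positive, 2 zero pivots.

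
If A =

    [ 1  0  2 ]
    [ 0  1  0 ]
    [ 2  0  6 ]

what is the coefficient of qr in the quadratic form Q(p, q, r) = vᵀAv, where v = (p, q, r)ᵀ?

The coefficient of qr is A[2,3] + A[3,2] = 2·0 = 0.

0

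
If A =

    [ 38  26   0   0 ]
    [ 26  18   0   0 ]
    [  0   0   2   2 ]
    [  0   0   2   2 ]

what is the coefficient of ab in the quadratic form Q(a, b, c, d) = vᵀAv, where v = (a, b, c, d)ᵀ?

52

The coefficient of ab is A[1,2] + A[2,1] = 2·26 = 52.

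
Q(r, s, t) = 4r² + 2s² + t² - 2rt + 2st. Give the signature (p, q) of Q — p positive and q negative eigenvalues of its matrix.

Write A = [[4, 0, -1], [0, 2, 1], [-1, 1, 1]].
Row-reducing A symmetrically gives the diagonal entries 4, 2, 1/4.
So there are 3 positive pivots.

(3, 0)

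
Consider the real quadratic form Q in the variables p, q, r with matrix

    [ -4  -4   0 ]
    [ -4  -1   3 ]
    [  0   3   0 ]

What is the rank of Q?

Row-reducing A symmetrically gives the diagonal entries -4, 3, -3.
So there are 1 positive, 2 negative pivots.
The rank is the number of nonzero pivots: 3.

3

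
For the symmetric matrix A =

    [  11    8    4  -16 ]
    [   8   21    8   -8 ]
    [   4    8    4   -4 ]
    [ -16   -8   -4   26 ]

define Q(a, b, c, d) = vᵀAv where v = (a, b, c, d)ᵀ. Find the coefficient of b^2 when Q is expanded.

21

The coefficient of b^2 is the diagonal entry A[2,2] = 21.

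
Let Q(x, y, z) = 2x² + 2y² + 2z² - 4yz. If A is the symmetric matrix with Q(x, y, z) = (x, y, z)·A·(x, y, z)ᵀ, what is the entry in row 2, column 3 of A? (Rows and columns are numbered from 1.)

The coefficient of y·z in Q is -4. For a symmetric A this equals A[2,3] + A[3,2] = 2·A[2,3].
So A[2,3] = -4/2 = -2.

-2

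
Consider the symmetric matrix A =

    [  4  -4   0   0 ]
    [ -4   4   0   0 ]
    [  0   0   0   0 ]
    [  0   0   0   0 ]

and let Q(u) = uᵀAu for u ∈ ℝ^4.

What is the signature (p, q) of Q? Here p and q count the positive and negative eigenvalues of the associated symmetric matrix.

Applying the same elementary operations to the rows and columns of A produces a congruent diagonal matrix with entries 4, 0, 0, 0.
Counting signs: 1 positive, 3 zero.

(1, 0)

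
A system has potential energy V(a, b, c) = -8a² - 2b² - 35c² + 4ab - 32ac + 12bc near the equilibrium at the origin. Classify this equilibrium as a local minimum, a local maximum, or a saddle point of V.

local maximum

The Hessian at the origin is H = [[-16, 4, -32], [4, -4, 12], [-32, 12, -70]].
Symmetric row and column elimination reduces H to a congruent diagonal form with pivots -16, -3, -2/3.
That gives 3 negative pivots.
H is negative definite, so the origin is a strict local maximum.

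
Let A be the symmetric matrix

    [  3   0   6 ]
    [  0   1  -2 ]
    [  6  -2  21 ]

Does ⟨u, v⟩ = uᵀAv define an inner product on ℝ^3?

yes

Applying the same elementary operations to the rows and columns of A produces a congruent diagonal matrix with entries 3, 1, 5.
That gives 3 positive pivots.
Hence Q is positive definite.
⟨·,·⟩ is an inner product exactly when A is positive definite.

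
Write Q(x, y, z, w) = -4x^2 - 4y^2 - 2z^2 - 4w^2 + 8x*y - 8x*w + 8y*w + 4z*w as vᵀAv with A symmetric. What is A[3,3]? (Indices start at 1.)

The coefficient of z^2 in Q is -2, and that is exactly A[3,3].

-2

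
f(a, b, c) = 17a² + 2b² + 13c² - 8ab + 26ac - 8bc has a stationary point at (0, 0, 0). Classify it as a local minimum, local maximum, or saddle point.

local minimum

The Hessian at the origin is H = [[34, -8, 26], [-8, 4, -8], [26, -8, 26]].
Congruent diagonalization of H (simultaneous row and column reduction) yields pivots 34, 36/17, 40/9.
Counting signs: 3 positive.
H is positive definite, so the origin is a strict local minimum.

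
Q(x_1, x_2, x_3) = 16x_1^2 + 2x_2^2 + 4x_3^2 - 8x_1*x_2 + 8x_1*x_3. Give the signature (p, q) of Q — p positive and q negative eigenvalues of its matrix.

Write A = [[16, -4, 4], [-4, 2, 0], [4, 0, 4]].
Symmetric row and column elimination reduces A to a congruent diagonal form with pivots 16, 1, 2.
Counting signs: 3 positive.

(3, 0)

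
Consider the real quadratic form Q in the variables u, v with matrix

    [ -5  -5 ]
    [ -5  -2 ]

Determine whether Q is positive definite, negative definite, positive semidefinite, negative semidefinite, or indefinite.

indefinite

Congruent diagonalization of A (simultaneous row and column reduction) yields pivots -5, 3.
So there are 1 positive, 1 negative pivots.
Hence Q is indefinite.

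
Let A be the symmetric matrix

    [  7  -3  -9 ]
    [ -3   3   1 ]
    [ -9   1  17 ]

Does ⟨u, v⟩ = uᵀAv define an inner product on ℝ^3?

yes

Applying the same elementary operations to the rows and columns of A produces a congruent diagonal matrix with entries 7, 12/7, 2/3.
That gives 3 positive pivots.
Hence Q is positive definite.
⟨·,·⟩ is an inner product exactly when A is positive definite.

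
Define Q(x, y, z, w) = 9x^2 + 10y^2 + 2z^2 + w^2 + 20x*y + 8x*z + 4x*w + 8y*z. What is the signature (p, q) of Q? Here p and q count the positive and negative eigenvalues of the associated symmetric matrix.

The associated matrix is A = [[9, 10, 4, 2], [10, 10, 4, 0], [4, 4, 2, 0], [2, 0, 0, 1]].
An LDLᵀ factorisation of A has diagonal entries 9, -10/9, 2/5, 5.
Counting signs: 3 positive, 1 negative.

(3, 1)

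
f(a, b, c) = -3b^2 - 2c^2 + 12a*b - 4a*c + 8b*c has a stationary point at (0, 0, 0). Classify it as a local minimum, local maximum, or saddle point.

The Hessian at the origin is H = [[0, 12, -4], [12, -6, 8], [-4, 8, -4]].
H is indefinite, so the origin is a saddle point.

saddle point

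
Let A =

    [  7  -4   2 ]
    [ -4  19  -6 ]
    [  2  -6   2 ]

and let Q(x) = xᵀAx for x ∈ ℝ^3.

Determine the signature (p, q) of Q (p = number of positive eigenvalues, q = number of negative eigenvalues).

Row-reducing A symmetrically gives the diagonal entries 7, 117/7, 2/117.
Counting signs: 3 positive.

(3, 0)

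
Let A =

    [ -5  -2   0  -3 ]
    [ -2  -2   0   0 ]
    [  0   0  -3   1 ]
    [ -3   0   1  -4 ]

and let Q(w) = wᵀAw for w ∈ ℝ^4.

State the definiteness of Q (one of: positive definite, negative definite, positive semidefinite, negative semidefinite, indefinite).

negative definite

An LDLᵀ factorisation of A has diagonal entries -5, -6/5, -3, -2/3.
That gives 4 negative pivots.
Hence Q is negative definite.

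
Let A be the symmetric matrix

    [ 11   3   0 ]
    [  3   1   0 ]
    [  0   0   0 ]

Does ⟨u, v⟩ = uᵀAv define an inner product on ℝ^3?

Row-reducing A symmetrically gives the diagonal entries 11, 2/11, 0.
That gives 2 positive, 1 zero pivots.
Hence Q is positive semidefinite.
⟨·,·⟩ is an inner product exactly when A is positive definite.

no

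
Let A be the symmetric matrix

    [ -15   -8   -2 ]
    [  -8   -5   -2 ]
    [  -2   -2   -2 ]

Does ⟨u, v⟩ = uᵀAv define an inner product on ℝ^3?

no

An LDLᵀ factorisation of A has diagonal entries -15, -11/15, -6/11.
That gives 3 negative pivots.
Hence Q is negative definite.
⟨·,·⟩ is an inner product exactly when A is positive definite.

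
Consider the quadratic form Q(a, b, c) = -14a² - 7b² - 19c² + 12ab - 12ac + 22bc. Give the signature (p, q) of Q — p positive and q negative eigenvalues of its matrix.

The associated matrix is A = [[-14, 6, -6], [6, -7, 11], [-6, 11, -19]].
Symmetric row and column elimination reduces A to a congruent diagonal form with pivots -14, -31/7, -12/31.
That gives 3 negative pivots.

(0, 3)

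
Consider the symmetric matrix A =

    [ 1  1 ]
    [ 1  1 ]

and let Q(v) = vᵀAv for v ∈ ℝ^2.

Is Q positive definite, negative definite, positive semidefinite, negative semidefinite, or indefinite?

positive semidefinite

For the 2×2 matrix [[1, 1], [1, 1]]: det = 1·1 − (1)² = 0, trace = 2.
det = 0 so one eigenvalue is zero; the form is semidefinite with the sign of the trace.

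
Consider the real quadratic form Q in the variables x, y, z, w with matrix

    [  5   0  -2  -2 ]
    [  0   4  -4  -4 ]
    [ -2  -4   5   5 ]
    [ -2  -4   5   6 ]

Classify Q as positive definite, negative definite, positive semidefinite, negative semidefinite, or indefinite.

positive definite

Congruent diagonalization of A (simultaneous row and column reduction) yields pivots 5, 4, 1/5, 1.
That gives 4 positive pivots.
Hence Q is positive definite.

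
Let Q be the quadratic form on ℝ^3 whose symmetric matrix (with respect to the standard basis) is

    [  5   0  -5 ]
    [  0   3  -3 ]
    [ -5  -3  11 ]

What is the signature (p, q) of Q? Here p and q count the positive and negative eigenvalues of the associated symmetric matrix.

Row-reducing A symmetrically gives the diagonal entries 5, 3, 3.
So there are 3 positive pivots.

(3, 0)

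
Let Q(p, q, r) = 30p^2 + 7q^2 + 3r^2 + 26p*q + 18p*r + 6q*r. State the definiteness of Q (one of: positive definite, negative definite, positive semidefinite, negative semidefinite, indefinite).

indefinite

Write A = [[30, 13, 9], [13, 7, 3], [9, 3, 3]].
Congruent diagonalization of A (simultaneous row and column reduction) yields pivots 30, 41/30, -12/41.
Counting signs: 2 positive, 1 negative.
Hence Q is indefinite.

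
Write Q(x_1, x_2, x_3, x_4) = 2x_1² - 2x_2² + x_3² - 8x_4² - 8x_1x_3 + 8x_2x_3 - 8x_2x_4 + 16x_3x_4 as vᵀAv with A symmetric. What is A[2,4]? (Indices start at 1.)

-4

The coefficient of x_2·x_4 in Q is -8. For a symmetric A this equals A[2,4] + A[4,2] = 2·A[2,4].
So A[2,4] = -8/2 = -4.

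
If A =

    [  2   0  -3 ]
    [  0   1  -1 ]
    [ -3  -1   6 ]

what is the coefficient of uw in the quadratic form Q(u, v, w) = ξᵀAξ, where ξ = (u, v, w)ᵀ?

The coefficient of uw is A[1,3] + A[3,1] = 2·(-3) = -6.

-6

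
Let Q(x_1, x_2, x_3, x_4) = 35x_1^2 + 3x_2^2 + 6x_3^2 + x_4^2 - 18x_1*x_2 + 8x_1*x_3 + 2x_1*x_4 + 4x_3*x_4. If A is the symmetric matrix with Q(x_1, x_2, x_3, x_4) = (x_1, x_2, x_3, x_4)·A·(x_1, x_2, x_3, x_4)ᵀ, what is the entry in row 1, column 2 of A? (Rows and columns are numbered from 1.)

The coefficient of x_1·x_2 in Q is -18. For a symmetric A this equals A[1,2] + A[2,1] = 2·A[1,2].
So A[1,2] = -18/2 = -9.

-9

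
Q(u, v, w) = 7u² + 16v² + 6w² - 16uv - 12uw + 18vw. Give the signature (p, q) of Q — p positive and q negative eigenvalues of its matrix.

(3, 0)

The associated matrix is A = [[7, -8, -6], [-8, 16, 9], [-6, 9, 6]].
Applying the same elementary operations to the rows and columns of A produces a congruent diagonal matrix with entries 7, 48/7, 3/16.
That gives 3 positive pivots.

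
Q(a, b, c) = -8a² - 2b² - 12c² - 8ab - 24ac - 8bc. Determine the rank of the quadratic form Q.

The symmetric matrix is A = [[-8, -4, -12], [-4, -2, -4], [-12, -4, -12]].
Row reduction of A gives 3 nonzero rows, so rank A = 3.

3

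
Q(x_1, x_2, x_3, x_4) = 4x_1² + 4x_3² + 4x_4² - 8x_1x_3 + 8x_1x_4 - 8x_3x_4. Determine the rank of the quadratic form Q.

1

The symmetric matrix is A = [[4, 0, -4, 4], [0, 0, 0, 0], [-4, 0, 4, -4], [4, 0, -4, 4]].
Row-reducing A symmetrically gives the diagonal entries 4, 0, 0, 0.
That gives 1 positive, 3 zero pivots.
The rank is the number of nonzero pivots: 1.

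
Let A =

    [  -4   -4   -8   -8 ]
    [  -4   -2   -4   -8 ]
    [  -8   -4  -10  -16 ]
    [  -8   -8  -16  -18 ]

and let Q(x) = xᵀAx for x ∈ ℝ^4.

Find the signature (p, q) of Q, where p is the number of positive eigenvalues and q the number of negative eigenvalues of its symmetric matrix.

(1, 3)

An LDLᵀ factorisation of A has diagonal entries -4, 2, -2, -2.
So there are 1 positive, 3 negative pivots.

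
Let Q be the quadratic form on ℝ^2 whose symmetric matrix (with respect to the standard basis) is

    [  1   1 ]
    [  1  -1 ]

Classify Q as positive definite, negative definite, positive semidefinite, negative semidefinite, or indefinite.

indefinite

For the 2×2 matrix [[1, 1], [1, -1]]: det = 1·-1 − (1)² = -2, trace = 0.
det < 0 so the eigenvalues have opposite signs; the form is indefinite.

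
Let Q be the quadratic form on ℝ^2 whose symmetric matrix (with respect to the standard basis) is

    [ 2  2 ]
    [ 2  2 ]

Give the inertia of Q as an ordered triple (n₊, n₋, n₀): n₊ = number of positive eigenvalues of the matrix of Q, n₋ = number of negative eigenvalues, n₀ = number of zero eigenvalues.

(1, 0, 1)

Applying the same elementary operations to the rows and columns of A produces a congruent diagonal matrix with entries 2, 0.
So there are 1 positive, 1 zero pivots.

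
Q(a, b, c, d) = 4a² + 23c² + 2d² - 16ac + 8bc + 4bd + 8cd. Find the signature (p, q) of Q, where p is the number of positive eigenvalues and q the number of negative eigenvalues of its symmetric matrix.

(2, 2)

The symmetric matrix is A = [[4, 0, -8, 0], [0, 0, 4, 2], [-8, 4, 23, 4], [0, 2, 4, 2]].
By Sylvester's law of inertia any congruent diagonalization of A has 2 positive, 2 negative and 0 zero entries.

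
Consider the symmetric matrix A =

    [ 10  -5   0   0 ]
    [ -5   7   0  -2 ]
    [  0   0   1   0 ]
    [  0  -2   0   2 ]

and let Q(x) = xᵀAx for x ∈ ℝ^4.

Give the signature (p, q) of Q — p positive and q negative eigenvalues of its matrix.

Applying the same elementary operations to the rows and columns of A produces a congruent diagonal matrix with entries 10, 9/2, 1, 10/9.
Counting signs: 4 positive.

(4, 0)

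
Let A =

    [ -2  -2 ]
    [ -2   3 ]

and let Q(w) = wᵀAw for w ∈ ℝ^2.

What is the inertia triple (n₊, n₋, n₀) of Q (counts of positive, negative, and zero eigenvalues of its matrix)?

Symmetric row and column elimination reduces A to a congruent diagonal form with pivots -2, 5.
So there are 1 positive, 1 negative pivots.

(1, 1, 0)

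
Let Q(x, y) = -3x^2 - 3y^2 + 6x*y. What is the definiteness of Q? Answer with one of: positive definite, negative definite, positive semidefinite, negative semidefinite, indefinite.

The symmetric matrix is A = [[-3, 3], [3, -3]].
Congruent diagonalization of A (simultaneous row and column reduction) yields pivots -3, 0.
That gives 1 negative, 1 zero pivots.
Hence Q is negative semidefinite.

negative semidefinite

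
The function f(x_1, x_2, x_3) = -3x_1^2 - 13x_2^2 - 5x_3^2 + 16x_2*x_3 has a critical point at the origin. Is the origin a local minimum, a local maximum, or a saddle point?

local maximum

The Hessian at the origin is H = [[-6, 0, 0], [0, -26, 16], [0, 16, -10]].
An LDLᵀ factorisation of H has diagonal entries -6, -26, -2/13.
That gives 3 negative pivots.
H is negative definite, so the origin is a strict local maximum.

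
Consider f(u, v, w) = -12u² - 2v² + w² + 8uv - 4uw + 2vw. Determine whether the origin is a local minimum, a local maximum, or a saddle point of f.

saddle point

The Hessian at the origin is H = [[-24, 8, -4], [8, -4, 2], [-4, 2, 2]].
An LDLᵀ factorisation of H has diagonal entries -24, -4/3, 3.
Counting signs: 1 positive, 2 negative.
H is indefinite, so the origin is a saddle point.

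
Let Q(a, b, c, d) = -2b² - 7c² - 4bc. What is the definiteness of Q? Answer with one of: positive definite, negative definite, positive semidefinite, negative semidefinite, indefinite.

Write A = [[0, 0, 0, 0], [0, -2, -2, 0], [0, -2, -7, 0], [0, 0, 0, 0]].
Applying the same elementary operations to the rows and columns of A produces a congruent diagonal matrix with entries 0, -2, -5, 0.
So there are 2 negative, 2 zero pivots.
Hence Q is negative semidefinite.

negative semidefinite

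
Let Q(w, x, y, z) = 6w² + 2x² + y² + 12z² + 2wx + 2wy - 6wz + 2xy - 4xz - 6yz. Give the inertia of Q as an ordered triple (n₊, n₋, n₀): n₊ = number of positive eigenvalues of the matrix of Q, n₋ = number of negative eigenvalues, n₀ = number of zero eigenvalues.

The symmetric matrix is A = [[6, 1, 1, -3], [1, 2, 1, -2], [1, 1, 1, -3], [-3, -2, -3, 12]].
Row-reducing A symmetrically gives the diagonal entries 6, 11/6, 5/11, 2.
Counting signs: 4 positive.

(4, 0, 0)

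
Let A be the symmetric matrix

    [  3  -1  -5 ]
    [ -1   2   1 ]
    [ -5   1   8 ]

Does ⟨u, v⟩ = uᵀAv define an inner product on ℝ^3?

no

Congruent diagonalization of A (simultaneous row and column reduction) yields pivots 3, 5/3, -3/5.
That gives 2 positive, 1 negative pivots.
Hence Q is indefinite.
⟨·,·⟩ is an inner product exactly when A is positive definite.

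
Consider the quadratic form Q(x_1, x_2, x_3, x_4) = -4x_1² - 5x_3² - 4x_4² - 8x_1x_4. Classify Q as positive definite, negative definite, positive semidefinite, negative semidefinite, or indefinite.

negative semidefinite

The associated matrix is A = [[-4, 0, 0, -4], [0, 0, 0, 0], [0, 0, -5, 0], [-4, 0, 0, -4]].
Symmetric row and column elimination reduces A to a congruent diagonal form with pivots -4, 0, -5, 0.
Counting signs: 2 negative, 2 zero.
Hence Q is negative semidefinite.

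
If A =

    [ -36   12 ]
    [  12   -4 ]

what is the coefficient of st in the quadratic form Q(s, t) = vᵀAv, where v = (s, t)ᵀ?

The coefficient of st is A[1,2] + A[2,1] = 2·12 = 24.

24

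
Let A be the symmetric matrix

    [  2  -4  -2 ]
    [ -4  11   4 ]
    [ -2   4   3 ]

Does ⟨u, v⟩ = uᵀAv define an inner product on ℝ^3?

Leading principal minors: Δ_1 = 2, Δ_2 = 6, Δ_3 = 6.
All leading principal minors are positive, so by Sylvester's criterion Q is positive definite.
⟨·,·⟩ is an inner product exactly when A is positive definite.

yes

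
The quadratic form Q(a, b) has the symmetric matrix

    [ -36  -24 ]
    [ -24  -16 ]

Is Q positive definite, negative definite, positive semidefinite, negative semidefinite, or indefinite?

negative semidefinite

Symmetric row and column elimination reduces A to a congruent diagonal form with pivots -36, 0.
Counting signs: 1 negative, 1 zero.
Hence Q is negative semidefinite.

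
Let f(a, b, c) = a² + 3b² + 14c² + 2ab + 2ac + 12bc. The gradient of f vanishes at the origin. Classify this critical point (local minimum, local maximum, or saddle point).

The Hessian at the origin is H = [[2, 2, 2], [2, 6, 12], [2, 12, 28]].
Applying the same elementary operations to the rows and columns of H produces a congruent diagonal matrix with entries 2, 4, 1.
So there are 3 positive pivots.
H is positive definite, so the origin is a strict local minimum.

local minimum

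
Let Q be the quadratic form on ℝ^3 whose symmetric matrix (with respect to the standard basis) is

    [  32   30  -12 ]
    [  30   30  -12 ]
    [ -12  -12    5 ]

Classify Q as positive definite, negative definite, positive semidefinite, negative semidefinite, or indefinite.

Leading principal minors: Δ_1 = 32, Δ_2 = 60, Δ_3 = 12.
All leading principal minors are positive, so by Sylvester's criterion Q is positive definite.

positive definite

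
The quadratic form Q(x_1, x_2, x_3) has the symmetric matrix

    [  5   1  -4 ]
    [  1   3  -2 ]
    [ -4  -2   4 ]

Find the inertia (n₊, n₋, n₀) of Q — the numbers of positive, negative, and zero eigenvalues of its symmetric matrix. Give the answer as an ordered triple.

(3, 0, 0)

Congruent diagonalization of A (simultaneous row and column reduction) yields pivots 5, 14/5, 2/7.
So there are 3 positive pivots.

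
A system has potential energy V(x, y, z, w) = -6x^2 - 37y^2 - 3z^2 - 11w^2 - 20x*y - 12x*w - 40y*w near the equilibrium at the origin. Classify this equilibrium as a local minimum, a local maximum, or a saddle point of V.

The Hessian at the origin is H = [[-12, -20, 0, -12], [-20, -74, 0, -40], [0, 0, -6, 0], [-12, -40, 0, -22]].
Symmetric row and column elimination reduces H to a congruent diagonal form with pivots -12, -122/3, -6, -10/61.
Counting signs: 4 negative.
H is negative definite, so the origin is a strict local maximum.

local maximum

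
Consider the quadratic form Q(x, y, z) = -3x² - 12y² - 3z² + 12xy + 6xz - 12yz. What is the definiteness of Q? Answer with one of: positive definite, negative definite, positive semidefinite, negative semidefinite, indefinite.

The symmetric matrix is A = [[-3, 6, 3], [6, -12, -6], [3, -6, -3]].
Congruent diagonalization of A (simultaneous row and column reduction) yields pivots -3, 0, 0.
That gives 1 negative, 2 zero pivots.
Hence Q is negative semidefinite.

negative semidefinite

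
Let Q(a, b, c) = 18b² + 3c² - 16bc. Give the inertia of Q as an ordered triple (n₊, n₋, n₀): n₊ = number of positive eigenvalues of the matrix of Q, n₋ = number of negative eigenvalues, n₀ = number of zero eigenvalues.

Write A = [[0, 0, 0], [0, 18, -8], [0, -8, 3]].
Symmetric row and column elimination reduces A to a congruent diagonal form with pivots 0, 18, -5/9.
So there are 1 positive, 1 negative, 1 zero pivots.

(1, 1, 1)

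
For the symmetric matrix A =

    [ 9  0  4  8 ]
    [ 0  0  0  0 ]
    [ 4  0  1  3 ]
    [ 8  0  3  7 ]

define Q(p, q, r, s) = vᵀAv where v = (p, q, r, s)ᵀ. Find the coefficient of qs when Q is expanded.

0

The coefficient of qs is A[2,4] + A[4,2] = 2·0 = 0.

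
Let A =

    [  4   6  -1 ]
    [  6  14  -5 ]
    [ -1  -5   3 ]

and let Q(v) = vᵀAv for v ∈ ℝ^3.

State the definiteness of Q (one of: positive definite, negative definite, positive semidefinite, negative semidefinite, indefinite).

Symmetric row and column elimination reduces A to a congruent diagonal form with pivots 4, 5, 3/10.
So there are 3 positive pivots.
Hence Q is positive definite.

positive definite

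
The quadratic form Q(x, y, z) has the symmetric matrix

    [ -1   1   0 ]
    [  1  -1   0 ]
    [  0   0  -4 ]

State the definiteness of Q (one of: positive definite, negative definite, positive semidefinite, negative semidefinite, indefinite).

Row-reducing A symmetrically gives the diagonal entries -1, 0, -4.
So there are 2 negative, 1 zero pivots.
Hence Q is negative semidefinite.

negative semidefinite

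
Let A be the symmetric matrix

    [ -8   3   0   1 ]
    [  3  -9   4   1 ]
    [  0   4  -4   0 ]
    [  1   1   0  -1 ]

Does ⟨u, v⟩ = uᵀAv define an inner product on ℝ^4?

Leading principal minors: Δ_1 = -8, Δ_2 = 63, Δ_3 = -124, Δ_4 = 48.
The signs alternate starting with Δ_1 < 0, so by Sylvester's criterion Q is negative definite.
⟨·,·⟩ is an inner product exactly when A is positive definite.

no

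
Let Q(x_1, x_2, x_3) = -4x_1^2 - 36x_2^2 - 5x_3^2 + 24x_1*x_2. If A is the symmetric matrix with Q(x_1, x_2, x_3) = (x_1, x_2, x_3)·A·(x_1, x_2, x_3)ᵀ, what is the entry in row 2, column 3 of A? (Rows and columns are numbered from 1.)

0

The coefficient of x_2·x_3 in Q is 0. For a symmetric A this equals A[2,3] + A[3,2] = 2·A[2,3].
So A[2,3] = 0/2 = 0.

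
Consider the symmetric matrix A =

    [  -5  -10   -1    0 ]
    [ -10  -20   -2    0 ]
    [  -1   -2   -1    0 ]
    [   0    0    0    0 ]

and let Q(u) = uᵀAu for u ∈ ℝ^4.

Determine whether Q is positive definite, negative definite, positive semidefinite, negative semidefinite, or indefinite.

Symmetric row and column elimination reduces A to a congruent diagonal form with pivots -5, 0, -4/5, 0.
That gives 2 negative, 2 zero pivots.
Hence Q is negative semidefinite.

negative semidefinite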